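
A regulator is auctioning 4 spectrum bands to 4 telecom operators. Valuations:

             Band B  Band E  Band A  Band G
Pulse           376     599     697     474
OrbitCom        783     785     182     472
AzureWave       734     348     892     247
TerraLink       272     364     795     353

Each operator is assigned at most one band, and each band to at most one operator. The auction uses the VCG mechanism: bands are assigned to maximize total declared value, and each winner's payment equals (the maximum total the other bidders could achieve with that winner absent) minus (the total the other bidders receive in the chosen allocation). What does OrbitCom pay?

OrbitCom pays $125M.

Efficient allocation: Pulse→Band G ($474M), OrbitCom→Band E ($785M), AzureWave→Band B ($734M), TerraLink→Band A ($795M); total welfare W = $2788M.
OrbitCom receives Band E at value $785M, so the others get W − 785 = $2003M.
Without OrbitCom: best allocation of the remaining 3 bidders over all 4 bands is Pulse→Band E ($599M), AzureWave→Band B ($734M), TerraLink→Band A ($795M), total $2128M.
VCG payment = (others' best without OrbitCom) − (others' welfare with OrbitCom) = 2128 − 2003 = $125M.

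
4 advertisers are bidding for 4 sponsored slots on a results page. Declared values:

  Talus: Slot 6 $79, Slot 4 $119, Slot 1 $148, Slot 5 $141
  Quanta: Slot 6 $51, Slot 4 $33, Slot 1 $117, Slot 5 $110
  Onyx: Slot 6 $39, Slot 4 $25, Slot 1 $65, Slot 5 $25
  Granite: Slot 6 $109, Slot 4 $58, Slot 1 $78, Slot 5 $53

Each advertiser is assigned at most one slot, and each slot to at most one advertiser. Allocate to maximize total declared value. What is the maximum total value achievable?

Optimal: Talus→Slot 4 ($119), Quanta→Slot 5 ($110), Onyx→Slot 1 ($65), Granite→Slot 6 ($109) — total 119+110+65+109 = $403.
Max-entry greedy (repeatedly take the single best remaining cell) gives $392, worse by 11.
Checked against all permutations: $403 is optimal.

Max total: $403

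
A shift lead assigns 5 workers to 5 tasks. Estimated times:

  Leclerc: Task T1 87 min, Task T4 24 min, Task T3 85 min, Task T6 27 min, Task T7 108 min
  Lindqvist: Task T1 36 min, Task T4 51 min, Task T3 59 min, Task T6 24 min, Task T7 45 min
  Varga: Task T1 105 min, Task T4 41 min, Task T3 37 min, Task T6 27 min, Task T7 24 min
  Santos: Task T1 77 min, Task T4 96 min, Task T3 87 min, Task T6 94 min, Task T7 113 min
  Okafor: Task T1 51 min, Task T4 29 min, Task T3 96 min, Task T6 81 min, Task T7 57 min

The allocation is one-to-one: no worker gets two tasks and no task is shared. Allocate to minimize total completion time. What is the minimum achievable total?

Min total: 203 min

Optimal: Leclerc→Task T6 (27 min), Lindqvist→Task T1 (36 min), Varga→Task T7 (24 min), Santos→Task T3 (87 min), Okafor→Task T4 (29 min) — total 27+36+24+87+29 = 203 min.
Row-greedy (each worker in turn takes its cheapest remaining task) gives 245 min, worse by 42.
Every other assignment is strictly worse.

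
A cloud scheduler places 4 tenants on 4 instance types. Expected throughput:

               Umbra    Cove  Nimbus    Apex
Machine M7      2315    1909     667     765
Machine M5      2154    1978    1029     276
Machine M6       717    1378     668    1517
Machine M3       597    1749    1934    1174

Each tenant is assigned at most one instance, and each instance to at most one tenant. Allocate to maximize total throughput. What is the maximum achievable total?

Max total: 7744 ops/s

Optimal: Umbra→Machine M7 (2315 ops/s), Cove→Machine M5 (1978 ops/s), Nimbus→Machine M3 (1934 ops/s), Apex→Machine M6 (1517 ops/s) — total 2315+1978+1934+1517 = 7744 ops/s.
Next-best assignment: Umbra→Machine M5, Cove→Machine M7, Nimbus→Machine M3, Apex→Machine M6 = 7514 ops/s.
Swapping Nimbus↔Umbra (Nimbus→Machine M7 667 ops/s, Umbra→Machine M3 597 ops/s) loses 2985.
Every other assignment is strictly worse.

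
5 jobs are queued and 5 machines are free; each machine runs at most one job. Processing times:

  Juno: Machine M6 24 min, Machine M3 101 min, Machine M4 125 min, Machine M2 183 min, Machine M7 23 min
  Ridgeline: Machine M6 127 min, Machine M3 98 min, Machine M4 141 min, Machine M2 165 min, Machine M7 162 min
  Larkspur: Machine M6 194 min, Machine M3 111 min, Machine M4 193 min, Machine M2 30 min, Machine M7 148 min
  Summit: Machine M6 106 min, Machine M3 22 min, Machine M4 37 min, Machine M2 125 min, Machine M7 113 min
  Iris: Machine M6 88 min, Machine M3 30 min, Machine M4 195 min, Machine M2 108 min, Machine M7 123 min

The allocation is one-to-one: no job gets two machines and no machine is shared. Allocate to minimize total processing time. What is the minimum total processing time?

Minimum total: 247 min

This is a one-to-one assignment (minimum-cost bipartite matching).
Optimal: Juno→Machine M7 (23 min), Ridgeline→Machine M6 (127 min), Larkspur→Machine M2 (30 min), Summit→Machine M4 (37 min), Iris→Machine M3 (30 min) — total 23+127+30+37+30 = 247 min.
Column-greedy (each machine in turn goes to its cheapest remaining job) gives 340 min, worse by 93.
No other one-to-one assignment undercuts 247 min.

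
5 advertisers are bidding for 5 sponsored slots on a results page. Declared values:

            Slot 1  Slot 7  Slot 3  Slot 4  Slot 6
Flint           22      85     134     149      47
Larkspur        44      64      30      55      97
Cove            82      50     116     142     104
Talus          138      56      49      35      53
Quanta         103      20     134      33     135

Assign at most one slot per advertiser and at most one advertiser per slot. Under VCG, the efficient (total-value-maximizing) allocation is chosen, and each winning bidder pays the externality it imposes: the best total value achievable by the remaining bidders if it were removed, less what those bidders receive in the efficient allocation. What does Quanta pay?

Quanta pays $33.

Efficient allocation: Flint→Slot 3 ($134), Larkspur→Slot 7 ($64), Cove→Slot 4 ($142), Talus→Slot 1 ($138), Quanta→Slot 6 ($135); total welfare W = $613.
Quanta receives Slot 6 at value $135, so the others get W − 135 = $478.
Without Quanta: best allocation of the remaining 4 bidders over all 5 slots is Flint→Slot 3 ($134), Larkspur→Slot 6 ($97), Cove→Slot 4 ($142), Talus→Slot 1 ($138), total $511.
VCG payment = (others' best without Quanta) − (others' welfare with Quanta) = 511 − 478 = $33.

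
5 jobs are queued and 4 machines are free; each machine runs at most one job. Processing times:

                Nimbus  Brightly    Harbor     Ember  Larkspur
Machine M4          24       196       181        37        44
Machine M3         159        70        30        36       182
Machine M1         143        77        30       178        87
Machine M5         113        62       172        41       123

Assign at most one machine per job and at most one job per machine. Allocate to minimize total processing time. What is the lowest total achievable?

Minimum total: 152 min

Optimal: Nimbus→Machine M4 (24 min), Ember→Machine M3 (36 min), Harbor→Machine M1 (30 min), Brightly→Machine M5 (62 min) — total 24+36+30+62 = 152 min.
Next-best assignment: Nimbus→Machine M4, Brightly→Machine M3, Harbor→Machine M1, Ember→Machine M5 = 165 min.
Swapping Ember↔Harbor (Ember→Machine M1 178 min, Harbor→Machine M3 30 min) adds 142.
Every other assignment is strictly worse.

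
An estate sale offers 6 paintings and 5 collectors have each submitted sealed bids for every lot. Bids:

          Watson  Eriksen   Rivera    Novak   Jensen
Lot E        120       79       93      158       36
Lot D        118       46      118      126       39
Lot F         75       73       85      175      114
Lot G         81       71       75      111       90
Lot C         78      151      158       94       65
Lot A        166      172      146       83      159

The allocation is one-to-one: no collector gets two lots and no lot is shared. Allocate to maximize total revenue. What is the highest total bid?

Optimal: Watson→Lot E ($120), Eriksen→Lot C ($151), Rivera→Lot D ($118), Novak→Lot F ($175), Jensen→Lot A ($159) — total 120+151+118+175+159 = $723.
Row-greedy (each collector in turn takes its best remaining lot) gives $700, worse by 23.
Swapping Jensen↔Eriksen (Jensen→Lot C $65, Eriksen→Lot A $172) loses 73.
Every other assignment is strictly worse.

Maximum total: $723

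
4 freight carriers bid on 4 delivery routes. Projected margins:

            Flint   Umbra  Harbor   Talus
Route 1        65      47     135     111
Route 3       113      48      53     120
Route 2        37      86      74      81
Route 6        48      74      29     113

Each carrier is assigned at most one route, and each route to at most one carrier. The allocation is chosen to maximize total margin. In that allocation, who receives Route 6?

Treat this as an assignment problem: match each carrier to one route.
Optimal: Flint→Route 3 ($113k), Umbra→Route 2 ($86k), Harbor→Route 1 ($135k), Talus→Route 6 ($113k) — total 113+86+135+113 = $447k.
Max-entry greedy (repeatedly take the single best remaining cell) gives $389k, worse by 58.
Next-best assignment: Flint→Route 3, Umbra→Route 6, Harbor→Route 1, Talus→Route 2 = $403k.
Every other assignment is strictly worse.
Talus's own top route is Route 3 ($120k), but forcing Talus→Route 3 and reassigning the rest optimally gives only $389k — worse by 58.

Talus receives Route 6.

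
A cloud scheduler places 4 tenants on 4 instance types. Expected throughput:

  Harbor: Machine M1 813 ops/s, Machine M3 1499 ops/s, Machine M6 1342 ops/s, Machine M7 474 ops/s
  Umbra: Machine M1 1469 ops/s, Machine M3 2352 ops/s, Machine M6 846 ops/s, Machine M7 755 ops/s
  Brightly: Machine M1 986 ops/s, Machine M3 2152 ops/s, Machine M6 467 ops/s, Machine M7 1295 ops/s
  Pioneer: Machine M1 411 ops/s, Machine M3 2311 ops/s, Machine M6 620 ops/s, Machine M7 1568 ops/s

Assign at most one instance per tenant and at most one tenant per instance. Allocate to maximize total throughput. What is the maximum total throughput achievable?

Maximum total: 6531 ops/s

Optimal: Harbor→Machine M6 (1342 ops/s), Umbra→Machine M1 (1469 ops/s), Brightly→Machine M3 (2152 ops/s), Pioneer→Machine M7 (1568 ops/s) — total 1342+1469+2152+1568 = 6531 ops/s.
Column-greedy (each instance in turn goes to its best remaining tenant) gives 6417 ops/s, worse by 114.
Next-best assignment: Harbor→Machine M6, Umbra→Machine M1, Brightly→Machine M7, Pioneer→Machine M3 = 6417 ops/s.
No other one-to-one assignment exceeds 6531 ops/s.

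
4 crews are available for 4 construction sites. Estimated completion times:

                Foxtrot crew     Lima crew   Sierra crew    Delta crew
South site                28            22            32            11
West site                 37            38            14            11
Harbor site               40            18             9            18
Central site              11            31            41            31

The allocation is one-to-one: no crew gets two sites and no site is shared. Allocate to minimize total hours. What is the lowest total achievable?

Min total: 53 hours

Optimal: Foxtrot crew→Central site (11 hours), Lima crew→South site (22 hours), Sierra crew→Harbor site (9 hours), Delta crew→West site (11 hours) — total 11+22+9+11 = 53 hours.
Min-entry greedy (repeatedly take the single cheapest remaining cell) gives 69 hours, worse by 16.
Every other assignment is strictly worse.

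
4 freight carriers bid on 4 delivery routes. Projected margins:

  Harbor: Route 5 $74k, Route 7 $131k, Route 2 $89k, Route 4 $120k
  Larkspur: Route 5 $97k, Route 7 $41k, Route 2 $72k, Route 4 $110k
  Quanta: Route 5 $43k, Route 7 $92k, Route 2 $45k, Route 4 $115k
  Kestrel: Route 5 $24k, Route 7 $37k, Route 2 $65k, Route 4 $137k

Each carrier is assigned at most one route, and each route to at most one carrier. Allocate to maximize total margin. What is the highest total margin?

This is a one-to-one assignment (maximum-weight bipartite matching).
Optimal: Harbor→Route 2 ($89k), Larkspur→Route 5 ($97k), Quanta→Route 7 ($92k), Kestrel→Route 4 ($137k) — total 89+97+92+137 = $415k.
Checked against all permutations: $415k is optimal.

Maximum total: $415k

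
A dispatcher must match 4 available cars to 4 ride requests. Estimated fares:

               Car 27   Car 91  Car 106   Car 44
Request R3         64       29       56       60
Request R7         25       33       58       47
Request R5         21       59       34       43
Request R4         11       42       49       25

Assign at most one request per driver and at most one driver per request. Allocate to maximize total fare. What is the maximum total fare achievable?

Optimal: Car 27→Request R3 ($64), Car 91→Request R5 ($59), Car 106→Request R4 ($49), Car 44→Request R7 ($47) — total 64+59+49+47 = $219.
Max-entry greedy (repeatedly take the single best remaining cell) gives $206, worse by 13.
Swapping Car 106↔Car 44 (Car 106→Request R7 $58, Car 44→Request R4 $25) loses 13.
No other one-to-one assignment exceeds $219.

Max total: $219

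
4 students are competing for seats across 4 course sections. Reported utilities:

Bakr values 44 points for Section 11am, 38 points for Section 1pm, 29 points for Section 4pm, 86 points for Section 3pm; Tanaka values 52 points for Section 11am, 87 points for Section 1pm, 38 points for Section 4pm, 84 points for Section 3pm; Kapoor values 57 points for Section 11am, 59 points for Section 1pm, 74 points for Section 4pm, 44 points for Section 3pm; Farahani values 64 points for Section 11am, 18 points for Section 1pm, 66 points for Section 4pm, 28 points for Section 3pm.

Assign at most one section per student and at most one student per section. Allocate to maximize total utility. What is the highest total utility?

Maximum total: 311 points

Optimal: Bakr→Section 3pm (86 points), Tanaka→Section 1pm (87 points), Kapoor→Section 4pm (74 points), Farahani→Section 11am (64 points) — total 86+87+74+64 = 311 points.
Next-best assignment: Bakr→Section 3pm, Tanaka→Section 1pm, Kapoor→Section 11am, Farahani→Section 4pm = 296 points.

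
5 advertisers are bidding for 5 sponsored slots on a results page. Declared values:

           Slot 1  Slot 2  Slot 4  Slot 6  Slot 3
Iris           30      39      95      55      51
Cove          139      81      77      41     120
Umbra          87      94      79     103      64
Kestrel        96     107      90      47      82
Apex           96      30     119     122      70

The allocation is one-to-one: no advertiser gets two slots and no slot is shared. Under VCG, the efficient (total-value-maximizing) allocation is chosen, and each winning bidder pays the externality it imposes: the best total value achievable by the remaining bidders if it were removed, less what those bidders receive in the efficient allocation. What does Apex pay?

Apex pays $34.

Efficient allocation: Iris→Slot 4 ($95), Cove→Slot 1 ($139), Umbra→Slot 2 ($94), Kestrel→Slot 3 ($82), Apex→Slot 6 ($122); total welfare W = $532.
Apex receives Slot 6 at value $122, so the others get W − 122 = $410.
Without Apex: best allocation of the remaining 4 bidders over all 5 slots is Iris→Slot 4 ($95), Cove→Slot 1 ($139), Umbra→Slot 6 ($103), Kestrel→Slot 2 ($107), total $444.
VCG payment = (others' best without Apex) − (others' welfare with Apex) = 444 − 410 = $34.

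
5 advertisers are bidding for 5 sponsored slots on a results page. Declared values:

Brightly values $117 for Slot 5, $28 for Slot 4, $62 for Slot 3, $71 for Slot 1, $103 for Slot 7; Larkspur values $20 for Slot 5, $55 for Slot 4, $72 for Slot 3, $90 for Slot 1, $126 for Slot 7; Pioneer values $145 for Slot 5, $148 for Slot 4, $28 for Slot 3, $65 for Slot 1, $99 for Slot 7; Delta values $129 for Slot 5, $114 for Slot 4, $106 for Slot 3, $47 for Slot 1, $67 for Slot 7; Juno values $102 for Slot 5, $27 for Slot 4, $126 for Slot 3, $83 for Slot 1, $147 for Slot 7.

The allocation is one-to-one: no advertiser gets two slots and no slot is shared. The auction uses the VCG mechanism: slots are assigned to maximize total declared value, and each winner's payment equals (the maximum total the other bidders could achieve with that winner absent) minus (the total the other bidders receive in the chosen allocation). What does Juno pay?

Juno pays $36.

Efficient allocation: Brightly→Slot 5 ($117), Larkspur→Slot 1 ($90), Pioneer→Slot 4 ($148), Delta→Slot 3 ($106), Juno→Slot 7 ($147); total welfare W = $608.
Juno receives Slot 7 at value $147, so the others get W − 147 = $461.
Without Juno: best allocation of the remaining 4 bidders over all 5 slots is Brightly→Slot 5 ($117), Larkspur→Slot 7 ($126), Pioneer→Slot 4 ($148), Delta→Slot 3 ($106), total $497.
VCG payment = (others' best without Juno) − (others' welfare with Juno) = 497 − 461 = $36.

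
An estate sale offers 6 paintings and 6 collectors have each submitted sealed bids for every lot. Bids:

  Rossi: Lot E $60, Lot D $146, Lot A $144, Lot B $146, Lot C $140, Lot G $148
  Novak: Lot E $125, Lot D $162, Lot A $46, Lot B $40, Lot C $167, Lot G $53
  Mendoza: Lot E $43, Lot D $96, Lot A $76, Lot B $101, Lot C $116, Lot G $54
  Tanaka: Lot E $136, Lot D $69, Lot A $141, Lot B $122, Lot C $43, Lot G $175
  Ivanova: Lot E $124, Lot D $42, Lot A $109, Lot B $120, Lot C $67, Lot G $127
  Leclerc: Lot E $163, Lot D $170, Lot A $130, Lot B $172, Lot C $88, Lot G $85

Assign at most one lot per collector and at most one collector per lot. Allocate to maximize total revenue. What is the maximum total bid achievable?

This is a one-to-one assignment (maximum-weight bipartite matching).
Optimal: Rossi→Lot A ($144), Novak→Lot D ($162), Mendoza→Lot C ($116), Tanaka→Lot G ($175), Ivanova→Lot E ($124), Leclerc→Lot B ($172) — total 144+162+116+175+124+172 = $893.
Max-entry greedy (repeatedly take the single best remaining cell) gives $860, worse by 33.
Next-best assignment: Rossi→Lot A, Novak→Lot C, Mendoza→Lot B, Tanaka→Lot G, Ivanova→Lot E, Leclerc→Lot D = $881.

Max total: $893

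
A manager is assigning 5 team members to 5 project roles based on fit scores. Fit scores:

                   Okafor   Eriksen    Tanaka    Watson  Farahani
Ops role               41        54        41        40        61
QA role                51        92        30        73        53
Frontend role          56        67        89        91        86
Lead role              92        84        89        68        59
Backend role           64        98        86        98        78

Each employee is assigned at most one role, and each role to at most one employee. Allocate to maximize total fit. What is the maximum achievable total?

This is the linear assignment problem.
Optimal: Okafor→Lead role (92 pts), Eriksen→QA role (92 pts), Tanaka→Frontend role (89 pts), Watson→Backend role (98 pts), Farahani→Ops role (61 pts) — total 92+92+89+98+61 = 432 pts.
Column-greedy (each role in turn goes to its best remaining employee) gives 422 pts, worse by 10.
No other one-to-one assignment exceeds 432 pts.

Maximum total: 432 pts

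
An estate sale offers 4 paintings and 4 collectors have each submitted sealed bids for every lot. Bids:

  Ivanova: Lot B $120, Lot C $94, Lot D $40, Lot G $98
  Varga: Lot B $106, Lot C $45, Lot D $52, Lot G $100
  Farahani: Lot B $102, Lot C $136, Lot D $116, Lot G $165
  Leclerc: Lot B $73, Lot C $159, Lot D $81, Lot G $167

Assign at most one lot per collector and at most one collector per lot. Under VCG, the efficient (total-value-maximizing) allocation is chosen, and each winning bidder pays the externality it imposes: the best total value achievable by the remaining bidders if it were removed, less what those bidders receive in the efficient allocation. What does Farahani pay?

Efficient allocation: Ivanova→Lot B ($120), Varga→Lot D ($52), Farahani→Lot G ($165), Leclerc→Lot C ($159); total welfare W = $496.
Farahani receives Lot G at value $165, so the others get W − 165 = $331.
Without Farahani: best allocation of the remaining 3 bidders over all 4 lots is Ivanova→Lot B ($120), Varga→Lot G ($100), Leclerc→Lot C ($159), total $379.
VCG payment = (others' best without Farahani) − (others' welfare with Farahani) = 379 − 331 = $48.

Farahani pays $48.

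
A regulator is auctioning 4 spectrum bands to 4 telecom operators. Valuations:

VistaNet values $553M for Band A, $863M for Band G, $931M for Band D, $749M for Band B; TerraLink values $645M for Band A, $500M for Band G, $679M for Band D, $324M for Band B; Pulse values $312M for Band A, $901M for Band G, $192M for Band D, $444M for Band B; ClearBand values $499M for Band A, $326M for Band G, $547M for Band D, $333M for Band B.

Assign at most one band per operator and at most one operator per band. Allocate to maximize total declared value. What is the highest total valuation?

Optimal: VistaNet→Band B ($749M), TerraLink→Band A ($645M), Pulse→Band G ($901M), ClearBand→Band D ($547M) — total 749+645+901+547 = $2842M.
Column-greedy (each band in turn goes to its best remaining operator) gives $2810M, worse by 32.
Next-best assignment: VistaNet→Band B, TerraLink→Band D, Pulse→Band G, ClearBand→Band A = $2828M.
No other one-to-one assignment exceeds $2842M.

Max total: $2842M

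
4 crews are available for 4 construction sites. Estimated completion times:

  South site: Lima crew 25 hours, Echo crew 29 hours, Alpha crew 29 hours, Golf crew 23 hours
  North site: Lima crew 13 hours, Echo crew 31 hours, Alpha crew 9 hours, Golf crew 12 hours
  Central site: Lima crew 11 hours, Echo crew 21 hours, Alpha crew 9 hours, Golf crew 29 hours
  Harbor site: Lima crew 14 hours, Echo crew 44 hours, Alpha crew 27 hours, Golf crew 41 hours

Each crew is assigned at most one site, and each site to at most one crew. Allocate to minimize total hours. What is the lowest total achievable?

Optimal: Lima crew→Harbor site (14 hours), Echo crew→South site (29 hours), Alpha crew→Central site (9 hours), Golf crew→North site (12 hours) — total 14+29+9+12 = 64 hours.
Row-greedy (each crew in turn takes its cheapest remaining site) gives 90 hours, worse by 26.
Every other assignment is strictly worse.

Minimum total: 64 hours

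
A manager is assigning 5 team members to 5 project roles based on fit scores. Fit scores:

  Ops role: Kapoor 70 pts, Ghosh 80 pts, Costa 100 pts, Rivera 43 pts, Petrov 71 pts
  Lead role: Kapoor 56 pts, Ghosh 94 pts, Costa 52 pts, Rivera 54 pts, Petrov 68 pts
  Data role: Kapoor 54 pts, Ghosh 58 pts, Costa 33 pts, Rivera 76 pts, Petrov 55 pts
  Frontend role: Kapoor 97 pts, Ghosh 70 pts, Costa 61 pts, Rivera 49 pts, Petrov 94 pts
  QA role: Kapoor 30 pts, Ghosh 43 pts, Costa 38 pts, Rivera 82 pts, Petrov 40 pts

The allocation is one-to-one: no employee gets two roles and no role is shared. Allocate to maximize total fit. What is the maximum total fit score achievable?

This is the linear assignment problem.
Optimal: Kapoor→Frontend role (97 pts), Ghosh→Lead role (94 pts), Costa→Ops role (100 pts), Rivera→QA role (82 pts), Petrov→Data role (55 pts) — total 97+94+100+82+55 = 428 pts.
Column-greedy (each role in turn goes to its best remaining employee) gives 407 pts, worse by 21.
Checked against all permutations: 428 pts is optimal.

Max total: 428 pts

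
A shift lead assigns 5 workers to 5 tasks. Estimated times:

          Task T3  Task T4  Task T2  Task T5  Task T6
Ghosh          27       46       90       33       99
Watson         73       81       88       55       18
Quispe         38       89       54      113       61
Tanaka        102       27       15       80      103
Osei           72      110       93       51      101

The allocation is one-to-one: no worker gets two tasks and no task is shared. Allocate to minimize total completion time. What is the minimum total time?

Minimum total: 168 min

Optimal: Ghosh→Task T4 (46 min), Watson→Task T6 (18 min), Quispe→Task T3 (38 min), Tanaka→Task T2 (15 min), Osei→Task T5 (51 min) — total 46+18+38+15+51 = 168 min.
Column-greedy (each task in turn goes to its cheapest remaining worker) gives 177 min, worse by 9.
Next-best assignment: Ghosh→Task T3, Watson→Task T6, Quispe→Task T2, Tanaka→Task T4, Osei→Task T5 = 177 min.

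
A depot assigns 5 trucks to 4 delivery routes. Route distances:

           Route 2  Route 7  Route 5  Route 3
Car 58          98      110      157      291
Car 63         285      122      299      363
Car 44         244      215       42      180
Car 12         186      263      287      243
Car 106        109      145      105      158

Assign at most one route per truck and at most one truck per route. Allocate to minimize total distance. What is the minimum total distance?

Min total: 420 km

Optimal: Car 58→Route 2 (98 km), Car 63→Route 7 (122 km), Car 44→Route 5 (42 km), Car 106→Route 3 (158 km) — total 98+122+42+158 = 420 km.
Row-greedy (each truck in turn takes its cheapest remaining route) gives 505 km, worse by 85.
No other one-to-one assignment undercuts 420 km.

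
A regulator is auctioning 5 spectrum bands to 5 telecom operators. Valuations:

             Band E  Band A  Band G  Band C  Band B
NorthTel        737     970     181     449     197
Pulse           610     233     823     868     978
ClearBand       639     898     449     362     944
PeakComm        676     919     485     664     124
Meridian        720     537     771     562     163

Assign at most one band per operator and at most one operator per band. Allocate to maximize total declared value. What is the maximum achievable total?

Max total: $4239M

Optimal: NorthTel→Band E ($737M), Pulse→Band C ($868M), ClearBand→Band B ($944M), PeakComm→Band A ($919M), Meridian→Band G ($771M) — total 737+868+944+919+771 = $4239M.
Column-greedy (each band in turn goes to its best remaining operator) gives $3985M, worse by 254.
Next-best assignment: NorthTel→Band A, Pulse→Band C, ClearBand→Band B, PeakComm→Band E, Meridian→Band G = $4229M.
Checked against all permutations: $4239M is optimal.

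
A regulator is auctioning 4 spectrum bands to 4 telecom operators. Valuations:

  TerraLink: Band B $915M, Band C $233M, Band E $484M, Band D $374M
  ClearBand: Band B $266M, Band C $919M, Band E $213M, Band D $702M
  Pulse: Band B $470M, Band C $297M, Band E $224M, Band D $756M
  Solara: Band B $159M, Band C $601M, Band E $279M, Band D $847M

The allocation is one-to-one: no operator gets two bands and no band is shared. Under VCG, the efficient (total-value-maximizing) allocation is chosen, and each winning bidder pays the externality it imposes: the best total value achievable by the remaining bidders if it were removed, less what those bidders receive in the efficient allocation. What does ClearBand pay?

Efficient allocation: TerraLink→Band B ($915M), ClearBand→Band C ($919M), Pulse→Band E ($224M), Solara→Band D ($847M); total welfare W = $2905M.
ClearBand receives Band C at value $919M, so the others get W − 919 = $1986M.
Without ClearBand: best allocation of the remaining 3 bidders over all 4 bands is TerraLink→Band B ($915M), Pulse→Band D ($756M), Solara→Band C ($601M), total $2272M.
VCG payment = (others' best without ClearBand) − (others' welfare with ClearBand) = 2272 − 1986 = $286M.

ClearBand pays $286M.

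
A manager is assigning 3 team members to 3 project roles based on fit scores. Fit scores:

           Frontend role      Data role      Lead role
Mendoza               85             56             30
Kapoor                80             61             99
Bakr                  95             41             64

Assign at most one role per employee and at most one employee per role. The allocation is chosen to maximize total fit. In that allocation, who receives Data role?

Optimal: Mendoza→Data role (56 pts), Kapoor→Lead role (99 pts), Bakr→Frontend role (95 pts) — total 56+99+95 = 250 pts.
Mendoza's own top role is Frontend role (85 pts), but forcing Mendoza→Frontend role and reassigning the rest optimally gives only 225 pts — worse by 25.

Mendoza receives Data role.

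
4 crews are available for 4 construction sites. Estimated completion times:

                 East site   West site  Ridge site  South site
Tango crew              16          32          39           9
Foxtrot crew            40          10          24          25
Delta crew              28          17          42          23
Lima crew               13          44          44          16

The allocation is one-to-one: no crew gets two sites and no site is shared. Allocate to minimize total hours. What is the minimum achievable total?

Minimum total: 63 hours

Optimal: Tango crew→South site (9 hours), Foxtrot crew→Ridge site (24 hours), Delta crew→West site (17 hours), Lima crew→East site (13 hours) — total 9+24+17+13 = 63 hours.
Min-entry greedy (repeatedly take the single cheapest remaining cell) gives 74 hours, worse by 11.
Every other assignment is strictly worse.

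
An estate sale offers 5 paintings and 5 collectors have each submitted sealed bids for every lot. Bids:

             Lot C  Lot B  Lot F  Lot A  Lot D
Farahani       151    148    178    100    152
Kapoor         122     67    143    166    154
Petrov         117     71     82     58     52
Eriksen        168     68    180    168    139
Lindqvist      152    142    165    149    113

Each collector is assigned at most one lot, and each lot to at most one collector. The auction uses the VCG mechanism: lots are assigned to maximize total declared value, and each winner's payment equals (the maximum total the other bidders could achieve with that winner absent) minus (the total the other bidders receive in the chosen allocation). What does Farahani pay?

Efficient allocation: Farahani→Lot F ($178), Kapoor→Lot D ($154), Petrov→Lot C ($117), Eriksen→Lot A ($168), Lindqvist→Lot B ($142); total welfare W = $759.
Farahani receives Lot F at value $178, so the others get W − 178 = $581.
Without Farahani: best allocation of the remaining 4 bidders over all 5 lots is Kapoor→Lot A ($166), Petrov→Lot C ($117), Eriksen→Lot F ($180), Lindqvist→Lot B ($142), total $605.
VCG payment = (others' best without Farahani) − (others' welfare with Farahani) = 605 − 581 = $24.

Farahani pays $24.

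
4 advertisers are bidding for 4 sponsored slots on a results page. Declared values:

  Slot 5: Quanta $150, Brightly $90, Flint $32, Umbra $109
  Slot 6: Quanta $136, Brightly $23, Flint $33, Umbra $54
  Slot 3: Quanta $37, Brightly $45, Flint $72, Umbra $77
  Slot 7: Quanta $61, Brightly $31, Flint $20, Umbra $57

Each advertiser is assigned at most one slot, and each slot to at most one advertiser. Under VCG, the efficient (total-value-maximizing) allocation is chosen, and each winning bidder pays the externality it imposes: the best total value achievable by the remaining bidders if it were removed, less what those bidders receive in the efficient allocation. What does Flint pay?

Efficient allocation: Quanta→Slot 6 ($136), Brightly→Slot 5 ($90), Flint→Slot 3 ($72), Umbra→Slot 7 ($57); total welfare W = $355.
Flint receives Slot 3 at value $72, so the others get W − 72 = $283.
Without Flint: best allocation of the remaining 3 bidders over all 4 slots is Quanta→Slot 6 ($136), Brightly→Slot 5 ($90), Umbra→Slot 3 ($77), total $303.
VCG payment = (others' best without Flint) − (others' welfare with Flint) = 303 − 283 = $20.

Flint pays $20.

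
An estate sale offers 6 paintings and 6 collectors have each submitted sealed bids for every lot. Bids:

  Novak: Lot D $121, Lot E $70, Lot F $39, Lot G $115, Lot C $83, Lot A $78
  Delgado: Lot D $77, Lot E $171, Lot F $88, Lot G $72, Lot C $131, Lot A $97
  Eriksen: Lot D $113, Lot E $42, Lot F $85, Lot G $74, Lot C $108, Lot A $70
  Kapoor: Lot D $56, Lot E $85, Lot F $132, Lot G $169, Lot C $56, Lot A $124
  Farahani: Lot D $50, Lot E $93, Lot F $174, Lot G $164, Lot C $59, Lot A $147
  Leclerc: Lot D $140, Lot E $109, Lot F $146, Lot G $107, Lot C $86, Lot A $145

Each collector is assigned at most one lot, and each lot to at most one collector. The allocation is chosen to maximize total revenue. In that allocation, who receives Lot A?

Optimal: Novak→Lot D ($121), Delgado→Lot E ($171), Eriksen→Lot C ($108), Kapoor→Lot G ($169), Farahani→Lot F ($174), Leclerc→Lot A ($145) — total 121+171+108+169+174+145 = $888.
Column-greedy (each lot in turn goes to its best remaining collector) gives $840, worse by 48.
No other one-to-one assignment exceeds $888.
Leclerc's own top lot is Lot F ($146), but forcing Leclerc→Lot F and reassigning the rest optimally gives only $862 — worse by 26.

Leclerc receives Lot A.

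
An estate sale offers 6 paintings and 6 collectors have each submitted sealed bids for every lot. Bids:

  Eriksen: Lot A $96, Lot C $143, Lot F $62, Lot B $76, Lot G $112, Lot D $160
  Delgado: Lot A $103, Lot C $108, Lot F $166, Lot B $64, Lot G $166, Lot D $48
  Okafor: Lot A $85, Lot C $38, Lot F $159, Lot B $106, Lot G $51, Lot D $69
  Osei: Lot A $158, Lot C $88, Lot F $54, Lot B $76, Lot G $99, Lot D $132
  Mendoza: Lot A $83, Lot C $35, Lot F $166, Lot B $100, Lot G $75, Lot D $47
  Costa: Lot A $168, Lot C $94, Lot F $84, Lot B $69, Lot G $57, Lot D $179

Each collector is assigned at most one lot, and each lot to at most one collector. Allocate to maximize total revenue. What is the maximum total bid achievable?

Optimal: Eriksen→Lot C ($143), Delgado→Lot G ($166), Okafor→Lot B ($106), Osei→Lot A ($158), Mendoza→Lot F ($166), Costa→Lot D ($179) — total 143+166+106+158+166+179 = $918.
Row-greedy (each collector in turn takes its best remaining lot) gives $759, worse by 159.

Maximum total: $918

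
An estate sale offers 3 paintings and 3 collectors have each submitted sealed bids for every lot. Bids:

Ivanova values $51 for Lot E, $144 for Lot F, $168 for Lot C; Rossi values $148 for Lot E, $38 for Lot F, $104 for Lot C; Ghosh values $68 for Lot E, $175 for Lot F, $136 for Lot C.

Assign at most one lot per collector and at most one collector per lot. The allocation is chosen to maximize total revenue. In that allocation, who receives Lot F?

Ghosh receives Lot F.

Treat this as an assignment problem: match each collector to one lot.
Optimal: Ivanova→Lot C ($168), Rossi→Lot E ($148), Ghosh→Lot F ($175) — total 168+148+175 = $491.
Next-best assignment: Ivanova→Lot F, Rossi→Lot E, Ghosh→Lot C = $428.
Checked against all permutations: $491 is optimal.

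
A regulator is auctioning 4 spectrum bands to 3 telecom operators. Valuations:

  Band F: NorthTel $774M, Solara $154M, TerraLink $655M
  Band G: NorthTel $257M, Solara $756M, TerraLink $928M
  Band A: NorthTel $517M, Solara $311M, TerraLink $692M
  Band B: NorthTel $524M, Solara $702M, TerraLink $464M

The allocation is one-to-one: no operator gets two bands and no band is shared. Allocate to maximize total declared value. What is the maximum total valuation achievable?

Optimal: NorthTel→Band F ($774M), Solara→Band B ($702M), TerraLink→Band G ($928M) — total 774+702+928 = $2404M.
Column-greedy (each band in turn goes to its best remaining operator) gives $2013M, worse by 391.
Every other assignment is strictly worse.

Max total: $2404M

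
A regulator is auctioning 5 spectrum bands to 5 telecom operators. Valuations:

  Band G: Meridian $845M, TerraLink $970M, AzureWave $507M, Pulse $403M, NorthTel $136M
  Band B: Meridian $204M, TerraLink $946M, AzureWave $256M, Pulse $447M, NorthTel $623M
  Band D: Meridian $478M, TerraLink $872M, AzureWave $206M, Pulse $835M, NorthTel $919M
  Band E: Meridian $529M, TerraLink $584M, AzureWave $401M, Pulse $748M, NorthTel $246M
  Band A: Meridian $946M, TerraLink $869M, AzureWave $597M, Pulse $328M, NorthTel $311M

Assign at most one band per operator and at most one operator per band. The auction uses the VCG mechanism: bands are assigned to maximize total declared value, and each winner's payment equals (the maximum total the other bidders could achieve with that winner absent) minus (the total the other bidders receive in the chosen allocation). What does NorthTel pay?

Efficient allocation: Meridian→Band A ($946M), TerraLink→Band B ($946M), AzureWave→Band G ($507M), Pulse→Band E ($748M), NorthTel→Band D ($919M); total welfare W = $4066M.
NorthTel receives Band D at value $919M, so the others get W − 919 = $3147M.
Without NorthTel: best allocation of the remaining 4 bidders over all 5 bands is Meridian→Band A ($946M), TerraLink→Band B ($946M), AzureWave→Band G ($507M), Pulse→Band D ($835M), total $3234M.
VCG payment = (others' best without NorthTel) − (others' welfare with NorthTel) = 3234 − 3147 = $87M.

NorthTel pays $87M.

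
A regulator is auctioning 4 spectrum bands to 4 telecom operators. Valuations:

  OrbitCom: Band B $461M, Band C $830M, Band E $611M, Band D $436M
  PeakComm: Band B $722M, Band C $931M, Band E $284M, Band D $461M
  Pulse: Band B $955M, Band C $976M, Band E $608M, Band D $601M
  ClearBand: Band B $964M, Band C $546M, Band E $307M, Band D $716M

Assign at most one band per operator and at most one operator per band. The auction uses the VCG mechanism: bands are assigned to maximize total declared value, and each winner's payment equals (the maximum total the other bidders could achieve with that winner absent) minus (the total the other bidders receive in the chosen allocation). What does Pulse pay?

Efficient allocation: OrbitCom→Band E ($611M), PeakComm→Band C ($931M), Pulse→Band B ($955M), ClearBand→Band D ($716M); total welfare W = $3213M.
Pulse receives Band B at value $955M, so the others get W − 955 = $2258M.
Without Pulse: best allocation of the remaining 3 bidders over all 4 bands is OrbitCom→Band E ($611M), PeakComm→Band C ($931M), ClearBand→Band B ($964M), total $2506M.
VCG payment = (others' best without Pulse) − (others' welfare with Pulse) = 2506 − 2258 = $248M.

Pulse pays $248M.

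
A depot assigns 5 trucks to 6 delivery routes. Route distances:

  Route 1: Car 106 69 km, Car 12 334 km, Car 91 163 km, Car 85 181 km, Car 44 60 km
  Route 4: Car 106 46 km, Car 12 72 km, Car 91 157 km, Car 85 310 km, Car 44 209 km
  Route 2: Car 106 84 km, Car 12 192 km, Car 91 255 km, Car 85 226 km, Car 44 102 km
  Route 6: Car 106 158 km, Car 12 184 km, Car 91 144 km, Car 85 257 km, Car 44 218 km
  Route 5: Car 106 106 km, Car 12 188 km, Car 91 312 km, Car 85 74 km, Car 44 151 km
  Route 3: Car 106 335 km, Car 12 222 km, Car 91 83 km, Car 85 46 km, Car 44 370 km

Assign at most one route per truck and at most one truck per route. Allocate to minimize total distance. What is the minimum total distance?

Minimum total: 373 km

Optimal: Car 106→Route 2 (84 km), Car 12→Route 4 (72 km), Car 91→Route 3 (83 km), Car 85→Route 5 (74 km), Car 44→Route 1 (60 km) — total 84+72+83+74+60 = 373 km.
Column-greedy (each route in turn goes to its cheapest remaining truck) gives 516 km, worse by 143.
Swapping Car 44↔Car 106 (Car 44→Route 2 102 km, Car 106→Route 1 69 km) adds 27.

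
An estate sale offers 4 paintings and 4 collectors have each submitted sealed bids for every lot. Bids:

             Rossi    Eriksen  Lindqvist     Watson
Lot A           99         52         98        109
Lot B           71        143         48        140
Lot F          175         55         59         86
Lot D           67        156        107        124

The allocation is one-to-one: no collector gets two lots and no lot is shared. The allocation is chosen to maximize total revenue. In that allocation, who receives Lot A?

This is a one-to-one assignment (maximum-weight bipartite matching).
Optimal: Rossi→Lot F ($175), Eriksen→Lot D ($156), Lindqvist→Lot A ($98), Watson→Lot B ($140) — total 175+156+98+140 = $569.
Column-greedy (each lot in turn goes to its best remaining collector) gives $534, worse by 35.
Every other assignment is strictly worse.
Lindqvist's own top lot is Lot D ($107), but forcing Lindqvist→Lot D and reassigning the rest optimally gives only $534 — worse by 35.

Lindqvist receives Lot A.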